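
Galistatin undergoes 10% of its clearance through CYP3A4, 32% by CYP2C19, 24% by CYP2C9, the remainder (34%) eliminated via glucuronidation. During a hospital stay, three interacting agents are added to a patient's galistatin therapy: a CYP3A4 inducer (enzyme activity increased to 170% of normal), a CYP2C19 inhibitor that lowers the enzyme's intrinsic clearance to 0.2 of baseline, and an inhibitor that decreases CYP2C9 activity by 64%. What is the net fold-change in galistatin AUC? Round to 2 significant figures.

1.5

CYP3A4: 0.1 × 1.7 = 0.17
CYP2C19: 0.32 × 0.2 = 0.064
CYP2C9: 0.24 × 0.36 = 0.0864
Other: 0.34 (unchanged)
CL_new/CL_old = 0.17 + 0.064 + 0.0864 + 0.34 = 0.6604.
AUC ∝ 1/CL: fold-change = 1 / 0.6604 = 1.5.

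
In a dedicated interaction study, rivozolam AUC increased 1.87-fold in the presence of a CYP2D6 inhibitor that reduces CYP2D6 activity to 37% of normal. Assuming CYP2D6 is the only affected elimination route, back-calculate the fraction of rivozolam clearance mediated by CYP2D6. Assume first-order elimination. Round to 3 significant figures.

0.738

CL'/CL = 1 / 1.87 = 0.5348
0.37·fm + (1 − fm) = 0.5348
fm = (0.5348 − 1) / (0.37 − 1) = 0.738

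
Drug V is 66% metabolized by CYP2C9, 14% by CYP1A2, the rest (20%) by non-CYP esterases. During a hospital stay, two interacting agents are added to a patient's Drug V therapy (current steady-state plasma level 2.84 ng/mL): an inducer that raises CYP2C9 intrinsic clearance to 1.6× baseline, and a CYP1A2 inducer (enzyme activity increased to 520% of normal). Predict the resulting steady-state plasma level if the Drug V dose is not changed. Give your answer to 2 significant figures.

The CYP2C9 pathway (66% of clearance) is boosted to 1.6× activity: 0.66 × 1.6 = 1.056.
The CYP1A2 pathway (14% of clearance) is boosted to 5.2× activity: 0.14 × 5.2 = 0.728.
The remaining 20% of clearance is unaffected.
CL_new/CL_old = 1.056 + 0.728 + 0.2 = 1.984.
Dividing the baseline by the relative clearance: 2.84 / 1.984 = 1.4 ng/mL.

1.4 ng/mL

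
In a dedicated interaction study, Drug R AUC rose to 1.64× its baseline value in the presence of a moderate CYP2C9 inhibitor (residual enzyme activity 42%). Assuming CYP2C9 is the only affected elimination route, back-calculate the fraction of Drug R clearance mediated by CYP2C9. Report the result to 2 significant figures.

0.67

Write x for the fraction cleared via CYP2C9. The observed AUC change means clearance fell to 1/1.64 = 0.6098 of baseline.
Only the CYP2C9 route changed, so 0.6098 = x·0.42 + (1 − x), giving x = 0.67.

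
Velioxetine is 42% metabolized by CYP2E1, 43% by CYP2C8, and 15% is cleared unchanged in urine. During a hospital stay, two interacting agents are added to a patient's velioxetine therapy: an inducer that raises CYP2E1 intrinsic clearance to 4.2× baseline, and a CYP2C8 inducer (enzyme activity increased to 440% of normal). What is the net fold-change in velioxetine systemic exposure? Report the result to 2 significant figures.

The CYP2E1 pathway (42% of clearance) increases to 4.2× activity: 0.42 × 4.2 = 1.764.
The CYP2C8 pathway (43% of clearance) increases to 4.4× activity: 0.43 × 4.4 = 1.892.
The remaining 15% of clearance is unaffected.
Relative clearance = 1.764 + 1.892 + 0.15 = 3.806.
Net systemic exposure ratio = 1 / 3.806 = 0.26.

0.26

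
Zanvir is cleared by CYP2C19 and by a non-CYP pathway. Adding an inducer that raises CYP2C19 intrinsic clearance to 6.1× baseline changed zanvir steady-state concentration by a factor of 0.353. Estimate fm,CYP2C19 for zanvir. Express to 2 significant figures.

0.36

CL'/CL = 1 / 0.353 = 2.833
6.1·fm + (1 − fm) = 2.833
fm = (2.833 − 1) / (6.1 − 1) = 0.36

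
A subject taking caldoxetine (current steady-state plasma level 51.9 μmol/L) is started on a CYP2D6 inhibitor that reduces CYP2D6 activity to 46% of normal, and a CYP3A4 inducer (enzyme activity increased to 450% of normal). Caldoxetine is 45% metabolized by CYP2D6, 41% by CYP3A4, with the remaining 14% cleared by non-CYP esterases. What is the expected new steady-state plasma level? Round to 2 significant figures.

The CYP2D6 pathway (45% of clearance) falls to 0.46× activity: 0.45 × 0.46 = 0.207.
The CYP3A4 pathway (41% of clearance) increases to 4.5× activity: 0.41 × 4.5 = 1.845.
The remaining 14% of clearance is unaffected.
Relative clearance = 0.207 + 1.845 + 0.14 = 2.192.
New steady-state plasma level = 51.9 / 2.192 = 24 μmol/L (concentration scales inversely with clearance).

24 μmol/L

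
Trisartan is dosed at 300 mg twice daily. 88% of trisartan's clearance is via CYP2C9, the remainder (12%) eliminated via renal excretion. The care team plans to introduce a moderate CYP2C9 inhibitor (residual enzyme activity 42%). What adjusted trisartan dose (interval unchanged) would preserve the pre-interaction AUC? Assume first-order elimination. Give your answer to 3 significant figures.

147 mg

The CYP2C9 pathway (88% of clearance) is reduced to 0.42× activity: 0.88 × 0.42 = 0.3696.
The remaining 12% of clearance is unaffected.
Relative clearance = 0.3696 + 0.12 = 0.4896.
To maintain the same steady-state level, dose must scale with clearance: new dose = 300 × 0.4896 = 147 mg.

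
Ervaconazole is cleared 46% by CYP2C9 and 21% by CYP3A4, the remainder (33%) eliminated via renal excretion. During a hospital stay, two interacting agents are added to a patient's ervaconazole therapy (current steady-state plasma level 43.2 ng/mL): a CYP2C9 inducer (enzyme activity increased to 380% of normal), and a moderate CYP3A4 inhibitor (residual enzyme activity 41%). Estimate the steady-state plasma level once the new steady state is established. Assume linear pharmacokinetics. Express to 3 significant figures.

CYP2C9: 0.46 × 3.8 = 1.748
CYP3A4: 0.21 × 0.41 = 0.0861
Other: 0.33 (unchanged)
Relative clearance = 1.748 + 0.0861 + 0.33 = 2.1641.
Steady-state plasma level ∝ 1/CL: new value = 43.2 / 2.1641 = 20.0 ng/mL.

20.0 ng/mL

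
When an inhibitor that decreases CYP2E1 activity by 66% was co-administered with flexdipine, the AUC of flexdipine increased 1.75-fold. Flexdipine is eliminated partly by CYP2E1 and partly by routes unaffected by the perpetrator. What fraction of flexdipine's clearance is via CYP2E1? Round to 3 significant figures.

0.649

Let x = fm,CYP2E1. Because AUC ∝ 1/CL, relative clearance fell to 1/1.75 = 0.5714.
Setting x·0.34 + (1 − x) = 0.5714 and solving: x = (0.5714 − 1)/(0.34 − 1) = 0.649.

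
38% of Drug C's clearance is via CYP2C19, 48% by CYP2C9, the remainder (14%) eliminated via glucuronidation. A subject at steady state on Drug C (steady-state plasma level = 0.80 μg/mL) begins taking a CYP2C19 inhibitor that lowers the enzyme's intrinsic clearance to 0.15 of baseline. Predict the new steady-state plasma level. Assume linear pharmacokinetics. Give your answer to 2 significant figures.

1.2 μg/mL

The CYP2C19 pathway (38% of clearance) falls to 0.15× activity: 0.38 × 0.15 = 0.057.
CYP2C9 (48%) and the residual 14% are unaffected.
CL_new/CL_old = 0.057 + 0.48 + 0.14 = 0.677.
New steady-state plasma level = baseline ÷ relative clearance = 0.80 / 0.677 = 1.2 μg/mL.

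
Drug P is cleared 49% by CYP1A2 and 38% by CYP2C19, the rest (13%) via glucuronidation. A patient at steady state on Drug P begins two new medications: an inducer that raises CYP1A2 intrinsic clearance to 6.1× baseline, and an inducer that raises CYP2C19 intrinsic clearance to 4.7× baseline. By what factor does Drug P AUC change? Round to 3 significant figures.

0.204

The CYP1A2 pathway (49% of clearance) rises to 6.1× activity: 0.49 × 6.1 = 2.989.
The CYP2C19 pathway (38% of clearance) increases to 4.7× activity: 0.38 × 4.7 = 1.786.
The remaining 13% of clearance is unaffected.
New clearance relative to baseline: 2.989 + 1.786 + 0.13 = 4.905.
AUC ∝ 1/CL: fold-change = 1 / 4.905 = 0.204.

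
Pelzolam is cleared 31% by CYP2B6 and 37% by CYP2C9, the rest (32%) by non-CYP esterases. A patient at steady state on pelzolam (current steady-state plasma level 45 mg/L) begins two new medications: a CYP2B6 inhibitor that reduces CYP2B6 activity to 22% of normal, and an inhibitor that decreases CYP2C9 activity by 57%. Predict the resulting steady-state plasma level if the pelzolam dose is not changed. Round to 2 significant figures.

CYP2B6: 0.31 × 0.22 = 0.0682
CYP2C9: 0.37 × 0.43 = 0.1591
Other: 0.32 (unchanged)
Relative clearance = 0.0682 + 0.1591 + 0.32 = 0.5473.
Dividing the baseline by the relative clearance: 45 / 0.5473 = 82 mg/L.

82 mg/L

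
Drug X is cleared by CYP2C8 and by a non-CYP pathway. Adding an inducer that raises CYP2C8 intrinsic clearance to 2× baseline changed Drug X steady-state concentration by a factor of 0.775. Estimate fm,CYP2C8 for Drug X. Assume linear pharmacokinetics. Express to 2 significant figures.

0.29

Let fm be the CYP2C8 fraction. New clearance relative to baseline = fm × 2 + (1 − fm).
Steady-state concentration ratio = 1 / (new CL fraction), so new CL fraction = 1 / 0.775 = 1.29.
fm × 2 + 1 − fm = 1.29  ⇒  fm × (2 − 1) = 0.2903  ⇒  fm = 0.29.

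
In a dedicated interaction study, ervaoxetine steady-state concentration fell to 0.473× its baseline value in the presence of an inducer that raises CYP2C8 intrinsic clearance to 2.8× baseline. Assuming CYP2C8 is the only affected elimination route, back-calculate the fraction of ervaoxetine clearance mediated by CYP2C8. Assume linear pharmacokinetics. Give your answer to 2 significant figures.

0.62

Let x = fm,CYP2C8. Because steady-state concentration ∝ 1/CL, relative clearance rose to 1/0.473 = 2.114.
Only the CYP2C8 route changed, so 2.114 = x·2.8 + (1 − x), giving x = 0.62.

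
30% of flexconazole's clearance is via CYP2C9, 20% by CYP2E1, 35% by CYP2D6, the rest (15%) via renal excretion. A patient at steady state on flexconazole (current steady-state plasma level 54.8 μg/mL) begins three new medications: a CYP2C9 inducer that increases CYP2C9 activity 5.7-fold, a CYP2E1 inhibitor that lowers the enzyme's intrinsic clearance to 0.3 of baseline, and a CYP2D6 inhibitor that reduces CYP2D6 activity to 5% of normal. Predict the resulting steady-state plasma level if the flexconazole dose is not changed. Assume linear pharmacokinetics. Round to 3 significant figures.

The CYP2C9 pathway (30% of clearance) is boosted to 5.7× activity: 0.3 × 5.7 = 1.71.
The CYP2E1 pathway (20% of clearance) is reduced to 0.3× activity: 0.2 × 0.3 = 0.06.
The CYP2D6 pathway (35% of clearance) drops to 0.05× activity: 0.35 × 0.05 = 0.0175.
The remaining 15% of clearance is unaffected.
Relative clearance = 1.71 + 0.06 + 0.0175 + 0.15 = 1.9375.
New steady-state plasma level = 54.8 / 1.9375 = 28.3 μg/mL (concentration scales inversely with clearance).

28.3 μg/mL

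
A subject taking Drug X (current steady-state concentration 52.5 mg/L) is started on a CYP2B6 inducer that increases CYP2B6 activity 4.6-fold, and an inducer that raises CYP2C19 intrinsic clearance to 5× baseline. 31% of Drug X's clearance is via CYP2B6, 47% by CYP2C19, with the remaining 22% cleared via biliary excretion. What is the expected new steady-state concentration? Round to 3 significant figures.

13.1 mg/L

The CYP2B6 pathway (31% of clearance) increases to 4.6× activity: 0.31 × 4.6 = 1.426.
The CYP2C19 pathway (47% of clearance) increases to 5× activity: 0.47 × 5 = 2.35.
Non-CYP routes (22%) are unchanged.
CL_new/CL_old = 1.426 + 2.35 + 0.22 = 3.996.
Steady-state concentration ∝ 1/CL: new value = 52.5 / 3.996 = 13.1 mg/L.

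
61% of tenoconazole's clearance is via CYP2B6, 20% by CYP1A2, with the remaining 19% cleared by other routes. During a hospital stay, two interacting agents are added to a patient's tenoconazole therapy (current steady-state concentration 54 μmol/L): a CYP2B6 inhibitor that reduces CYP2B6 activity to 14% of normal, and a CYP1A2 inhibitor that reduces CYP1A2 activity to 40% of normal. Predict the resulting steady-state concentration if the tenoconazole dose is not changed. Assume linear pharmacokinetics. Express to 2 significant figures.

CYP2B6: 0.61 × 0.14 = 0.0854
CYP1A2: 0.2 × 0.4 = 0.08
Other: 0.19 (unchanged)
New clearance relative to baseline: 0.0854 + 0.08 + 0.19 = 0.3554.
New steady-state concentration = 54 / 0.3554 = 1.5 × 10² μmol/L (concentration scales inversely with clearance).

1.5 × 10² μmol/L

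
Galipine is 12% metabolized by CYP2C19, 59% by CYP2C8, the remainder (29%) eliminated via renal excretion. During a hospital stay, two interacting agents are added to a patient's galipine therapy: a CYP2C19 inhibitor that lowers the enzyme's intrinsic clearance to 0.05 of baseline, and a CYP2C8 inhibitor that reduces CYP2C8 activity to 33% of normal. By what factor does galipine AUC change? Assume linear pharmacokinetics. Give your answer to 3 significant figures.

CYP2C19: 0.12 × 0.05 = 0.006
CYP2C8: 0.59 × 0.33 = 0.1947
Other: 0.29 (unchanged)
CL_new/CL_old = 0.006 + 0.1947 + 0.29 = 0.4907.
Because AUC varies inversely with clearance, the combined effect is 1 / 0.4907 = 2.04.

2.04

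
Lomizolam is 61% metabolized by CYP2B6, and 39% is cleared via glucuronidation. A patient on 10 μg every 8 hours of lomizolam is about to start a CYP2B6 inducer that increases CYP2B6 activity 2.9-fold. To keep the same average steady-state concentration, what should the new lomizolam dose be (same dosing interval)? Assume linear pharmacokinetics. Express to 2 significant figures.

22 μg

CYP2B6: 0.61 × 2.9 = 1.769
Other: 0.39 (unchanged)
Relative clearance = 1.769 + 0.39 = 2.159.
To maintain the same steady-state level, dose must scale with clearance: new dose = 10 × 2.159 = 22 μg.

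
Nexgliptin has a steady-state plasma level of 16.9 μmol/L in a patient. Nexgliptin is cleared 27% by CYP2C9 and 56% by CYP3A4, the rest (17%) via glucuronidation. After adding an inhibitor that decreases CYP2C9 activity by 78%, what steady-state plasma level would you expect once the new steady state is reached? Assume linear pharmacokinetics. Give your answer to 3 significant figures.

21.4 μmol/L

CYP2C9: 0.27 × 0.22 = 0.0594
CYP3A4: 0.56 (unchanged)
Other: 0.17 (unchanged)
Relative clearance = 0.0594 + 0.56 + 0.17 = 0.7894.
Steady-state plasma level ∝ 1/CL, so new value = 16.9 / 0.7894 = 21.4 μmol/L.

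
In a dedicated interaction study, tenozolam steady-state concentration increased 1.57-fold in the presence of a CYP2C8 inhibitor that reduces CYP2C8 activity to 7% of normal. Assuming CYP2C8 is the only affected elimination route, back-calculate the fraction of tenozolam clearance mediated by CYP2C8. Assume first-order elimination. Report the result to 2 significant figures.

0.39

CL'/CL = 1 / 1.57 = 0.6369
0.07·fm + (1 − fm) = 0.6369
fm = (0.6369 − 1) / (0.07 − 1) = 0.39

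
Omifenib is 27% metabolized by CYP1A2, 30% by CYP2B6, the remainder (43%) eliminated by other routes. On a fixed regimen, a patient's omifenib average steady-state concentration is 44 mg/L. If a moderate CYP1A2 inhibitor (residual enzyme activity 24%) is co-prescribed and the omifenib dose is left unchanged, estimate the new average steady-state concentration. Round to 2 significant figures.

The CYP1A2 pathway (27% of clearance) drops to 0.24× activity: 0.27 × 0.24 = 0.0648.
CYP2B6 (30%) and the residual 43% are unaffected.
Relative clearance = 0.0648 + 0.3 + 0.43 = 0.7948.
With dosing unchanged, average steady-state concentration scales as 1/CL: 44 / 0.7948 = 55 mg/L.

55 mg/L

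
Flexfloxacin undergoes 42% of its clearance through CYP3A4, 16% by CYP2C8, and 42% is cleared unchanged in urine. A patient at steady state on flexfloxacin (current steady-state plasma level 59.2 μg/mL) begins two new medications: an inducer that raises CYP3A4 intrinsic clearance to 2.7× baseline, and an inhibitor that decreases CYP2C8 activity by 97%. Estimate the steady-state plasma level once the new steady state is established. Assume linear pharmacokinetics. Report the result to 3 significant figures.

38.0 μg/mL

The CYP3A4 pathway (42% of clearance) is boosted to 2.7× activity: 0.42 × 2.7 = 1.134.
The CYP2C8 pathway (16% of clearance) is reduced to 0.03× activity: 0.16 × 0.03 = 0.0048.
Non-CYP routes (42%) are unchanged.
New clearance relative to baseline: 1.134 + 0.0048 + 0.42 = 1.5588.
Steady-state plasma level ∝ 1/CL: new value = 59.2 / 1.5588 = 38.0 μg/mL.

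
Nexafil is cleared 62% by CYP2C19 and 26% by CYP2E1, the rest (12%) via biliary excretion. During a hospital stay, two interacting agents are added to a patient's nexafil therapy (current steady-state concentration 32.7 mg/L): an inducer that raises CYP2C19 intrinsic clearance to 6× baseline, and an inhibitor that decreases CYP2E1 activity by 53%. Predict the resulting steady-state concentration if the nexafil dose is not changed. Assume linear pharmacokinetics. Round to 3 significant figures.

The CYP2C19 pathway (62% of clearance) rises to 6× activity: 0.62 × 6 = 3.72.
The CYP2E1 pathway (26% of clearance) falls to 0.47× activity: 0.26 × 0.47 = 0.1222.
The remaining 12% of clearance is unaffected.
CL_new/CL_old = 3.72 + 0.1222 + 0.12 = 3.9622.
Dividing the baseline by the relative clearance: 32.7 / 3.9622 = 8.25 mg/L.

8.25 mg/L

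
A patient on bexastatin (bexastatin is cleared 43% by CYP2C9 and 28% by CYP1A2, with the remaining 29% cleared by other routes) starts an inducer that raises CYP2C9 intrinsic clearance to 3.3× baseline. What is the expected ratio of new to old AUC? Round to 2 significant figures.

CYP2C9: 0.43 × 3.3 = 1.419
CYP1A2: 0.28 (unchanged)
Other: 0.29 (unchanged)
New clearance relative to baseline: 1.419 + 0.28 + 0.29 = 1.989.
AUC is inversely proportional to clearance, so the fold-change is 1 / 1.989 = 0.50.

0.50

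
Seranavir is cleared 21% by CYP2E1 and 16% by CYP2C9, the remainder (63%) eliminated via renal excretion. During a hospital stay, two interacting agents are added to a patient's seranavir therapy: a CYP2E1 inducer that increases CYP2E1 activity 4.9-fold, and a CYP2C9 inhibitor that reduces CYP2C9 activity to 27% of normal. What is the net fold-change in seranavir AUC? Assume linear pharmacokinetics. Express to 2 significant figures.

The CYP2E1 pathway (21% of clearance) rises to 4.9× activity: 0.21 × 4.9 = 1.029.
The CYP2C9 pathway (16% of clearance) drops to 0.27× activity: 0.16 × 0.27 = 0.0432.
Non-CYP routes (63%) are unchanged.
Relative clearance = 1.029 + 0.0432 + 0.63 = 1.7022.
AUC ∝ 1/CL: fold-change = 1 / 1.7022 = 0.59.

0.59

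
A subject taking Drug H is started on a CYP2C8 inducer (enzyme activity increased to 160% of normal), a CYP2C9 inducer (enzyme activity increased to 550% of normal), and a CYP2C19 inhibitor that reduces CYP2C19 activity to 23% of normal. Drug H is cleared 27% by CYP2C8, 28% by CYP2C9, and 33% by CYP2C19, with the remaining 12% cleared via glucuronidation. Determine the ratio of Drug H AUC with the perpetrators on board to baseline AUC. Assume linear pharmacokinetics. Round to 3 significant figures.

The CYP2C8 pathway (27% of clearance) is boosted to 1.6× activity: 0.27 × 1.6 = 0.432.
The CYP2C9 pathway (28% of clearance) increases to 5.5× activity: 0.28 × 5.5 = 1.54.
The CYP2C19 pathway (33% of clearance) is reduced to 0.23× activity: 0.33 × 0.23 = 0.0759.
Non-CYP routes (12%) are unchanged.
New clearance relative to baseline: 0.432 + 1.54 + 0.0759 + 0.12 = 2.1679.
AUC ∝ 1/CL: fold-change = 1 / 2.1679 = 0.461.

0.461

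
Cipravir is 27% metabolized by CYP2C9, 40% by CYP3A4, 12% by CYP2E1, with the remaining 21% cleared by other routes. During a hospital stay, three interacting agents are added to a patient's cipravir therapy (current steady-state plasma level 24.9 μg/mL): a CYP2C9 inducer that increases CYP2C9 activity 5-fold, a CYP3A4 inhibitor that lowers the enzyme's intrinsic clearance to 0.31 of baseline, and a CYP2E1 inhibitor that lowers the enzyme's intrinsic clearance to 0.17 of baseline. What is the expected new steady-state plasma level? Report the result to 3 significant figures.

The CYP2C9 pathway (27% of clearance) rises to 5× activity: 0.27 × 5 = 1.35.
The CYP3A4 pathway (40% of clearance) is reduced to 0.31× activity: 0.4 × 0.31 = 0.124.
The CYP2E1 pathway (12% of clearance) is reduced to 0.17× activity: 0.12 × 0.17 = 0.0204.
Non-CYP routes (21%) are unchanged.
Relative clearance = 1.35 + 0.124 + 0.0204 + 0.21 = 1.7044.
Steady-state plasma level ∝ 1/CL: new value = 24.9 / 1.7044 = 14.6 μg/mL.

14.6 μg/mL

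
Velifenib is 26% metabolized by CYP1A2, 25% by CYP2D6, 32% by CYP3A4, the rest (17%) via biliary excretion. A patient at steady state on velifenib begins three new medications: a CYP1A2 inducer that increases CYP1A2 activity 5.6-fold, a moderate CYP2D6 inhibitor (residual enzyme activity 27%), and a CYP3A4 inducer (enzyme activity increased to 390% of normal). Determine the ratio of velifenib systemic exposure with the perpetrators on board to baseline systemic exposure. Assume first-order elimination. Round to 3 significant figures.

0.340

CYP1A2: 0.26 × 5.6 = 1.456
CYP2D6: 0.25 × 0.27 = 0.0675
CYP3A4: 0.32 × 3.9 = 1.248
Other: 0.17 (unchanged)
New clearance relative to baseline: 1.456 + 0.0675 + 1.248 + 0.17 = 2.9415.
Systemic exposure ∝ 1/CL: fold-change = 1 / 2.9415 = 0.340.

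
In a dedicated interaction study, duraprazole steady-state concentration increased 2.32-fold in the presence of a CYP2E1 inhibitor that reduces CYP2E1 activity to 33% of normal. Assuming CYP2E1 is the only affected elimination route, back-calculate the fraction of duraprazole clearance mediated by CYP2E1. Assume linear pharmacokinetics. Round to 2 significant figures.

0.85

Let x = fm,CYP2E1. Because steady-state concentration ∝ 1/CL, relative clearance fell to 1/2.32 = 0.431.
Only the CYP2E1 route changed, so 0.431 = x·0.33 + (1 − x), giving x = 0.85.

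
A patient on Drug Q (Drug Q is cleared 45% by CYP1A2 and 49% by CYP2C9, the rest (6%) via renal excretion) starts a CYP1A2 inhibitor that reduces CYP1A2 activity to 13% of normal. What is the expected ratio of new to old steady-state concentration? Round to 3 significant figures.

CYP1A2: 0.45 × 0.13 = 0.0585
CYP2C9: 0.49 (unchanged)
Other: 0.06 (unchanged)
Relative clearance = 0.0585 + 0.49 + 0.06 = 0.6085.
Since steady-state concentration ∝ 1/CL, the ratio is 1 / 0.6085 = 1.64.

1.64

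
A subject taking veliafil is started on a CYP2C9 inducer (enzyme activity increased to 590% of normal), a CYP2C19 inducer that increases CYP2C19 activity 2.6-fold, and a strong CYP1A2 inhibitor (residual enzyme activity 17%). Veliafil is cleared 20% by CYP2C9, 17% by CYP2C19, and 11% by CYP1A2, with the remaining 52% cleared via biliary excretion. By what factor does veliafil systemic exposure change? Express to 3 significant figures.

The CYP2C9 pathway (20% of clearance) rises to 5.9× activity: 0.2 × 5.9 = 1.18.
The CYP2C19 pathway (17% of clearance) rises to 2.6× activity: 0.17 × 2.6 = 0.442.
The CYP1A2 pathway (11% of clearance) drops to 0.17× activity: 0.11 × 0.17 = 0.0187.
The remaining 52% of clearance is unaffected.
CL_new/CL_old = 1.18 + 0.442 + 0.0187 + 0.52 = 2.1607.
Systemic exposure ∝ 1/CL: fold-change = 1 / 2.1607 = 0.463.

0.463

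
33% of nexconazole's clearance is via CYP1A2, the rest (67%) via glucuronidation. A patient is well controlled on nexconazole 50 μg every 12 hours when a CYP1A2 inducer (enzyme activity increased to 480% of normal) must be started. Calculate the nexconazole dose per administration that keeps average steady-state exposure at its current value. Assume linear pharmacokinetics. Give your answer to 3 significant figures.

113 μg

The CYP1A2 pathway (33% of clearance) rises to 4.8× activity: 0.33 × 4.8 = 1.584.
The remaining 67% of clearance is unaffected.
Relative clearance = 1.584 + 0.67 = 2.254.
Css,avg = (dose rate)/CL, so holding Css fixed requires dose ∝ CL: 50 × 2.254 = 113 μg.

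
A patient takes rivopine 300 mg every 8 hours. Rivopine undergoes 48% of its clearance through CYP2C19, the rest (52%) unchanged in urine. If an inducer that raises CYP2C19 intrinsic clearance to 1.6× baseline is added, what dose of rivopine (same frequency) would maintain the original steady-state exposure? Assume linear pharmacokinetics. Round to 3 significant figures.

The CYP2C19 pathway (48% of clearance) increases to 1.6× activity: 0.48 × 1.6 = 0.768.
The remaining 52% of clearance is unaffected.
CL_new/CL_old = 0.768 + 0.52 = 1.288.
To maintain the same steady-state level, dose must scale with clearance: new dose = 300 × 1.288 = 386 mg.

386 mg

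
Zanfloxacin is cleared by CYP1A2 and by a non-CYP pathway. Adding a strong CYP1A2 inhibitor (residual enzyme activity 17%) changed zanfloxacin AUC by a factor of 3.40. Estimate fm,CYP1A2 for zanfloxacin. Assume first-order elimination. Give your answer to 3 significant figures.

0.850

CL'/CL = 1 / 3.40 = 0.2941
0.17·fm + (1 − fm) = 0.2941
fm = (0.2941 − 1) / (0.17 − 1) = 0.850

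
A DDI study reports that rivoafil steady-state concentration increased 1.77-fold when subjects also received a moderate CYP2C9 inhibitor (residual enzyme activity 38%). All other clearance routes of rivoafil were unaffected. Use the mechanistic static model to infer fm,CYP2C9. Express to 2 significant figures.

Let x = fm,CYP2C9. Because steady-state concentration ∝ 1/CL, relative clearance fell to 1/1.77 = 0.565.
Setting x·0.38 + (1 − x) = 0.565 and solving: x = (0.565 − 1)/(0.38 − 1) = 0.70.

0.70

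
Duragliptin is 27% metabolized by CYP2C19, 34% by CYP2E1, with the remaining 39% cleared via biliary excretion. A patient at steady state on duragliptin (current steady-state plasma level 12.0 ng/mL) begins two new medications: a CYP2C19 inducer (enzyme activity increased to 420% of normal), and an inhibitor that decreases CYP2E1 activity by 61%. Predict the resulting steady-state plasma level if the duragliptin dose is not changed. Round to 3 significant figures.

7.24 ng/mL

The CYP2C19 pathway (27% of clearance) rises to 4.2× activity: 0.27 × 4.2 = 1.134.
The CYP2E1 pathway (34% of clearance) is reduced to 0.39× activity: 0.34 × 0.39 = 0.1326.
Non-CYP routes (39%) are unchanged.
Relative clearance = 1.134 + 0.1326 + 0.39 = 1.6566.
Dividing the baseline by the relative clearance: 12.0 / 1.6566 = 7.24 ng/mL.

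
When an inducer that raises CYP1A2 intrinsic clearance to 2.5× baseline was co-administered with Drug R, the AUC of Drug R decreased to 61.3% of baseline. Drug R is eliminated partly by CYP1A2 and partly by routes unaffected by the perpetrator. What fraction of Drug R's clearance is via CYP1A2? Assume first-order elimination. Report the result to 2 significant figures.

0.42

CL'/CL = 1 / 0.613 = 1.631
2.5·fm + (1 − fm) = 1.631
fm = (1.631 − 1) / (2.5 − 1) = 0.42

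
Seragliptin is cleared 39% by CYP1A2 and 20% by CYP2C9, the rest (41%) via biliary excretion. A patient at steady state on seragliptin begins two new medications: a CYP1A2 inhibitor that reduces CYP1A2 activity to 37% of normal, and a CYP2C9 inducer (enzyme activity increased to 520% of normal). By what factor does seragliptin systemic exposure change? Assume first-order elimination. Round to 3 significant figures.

0.627

CYP1A2: 0.39 × 0.37 = 0.1443
CYP2C9: 0.2 × 5.2 = 1.04
Other: 0.41 (unchanged)
Relative clearance = 0.1443 + 1.04 + 0.41 = 1.5943.
Because systemic exposure varies inversely with clearance, the combined effect is 1 / 1.5943 = 0.627.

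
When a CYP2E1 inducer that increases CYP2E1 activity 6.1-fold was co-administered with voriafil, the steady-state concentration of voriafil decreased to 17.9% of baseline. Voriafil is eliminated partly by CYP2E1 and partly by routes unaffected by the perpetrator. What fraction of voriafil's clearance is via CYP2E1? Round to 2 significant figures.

CL'/CL = 1 / 0.179 = 5.587
6.1·fm + (1 − fm) = 5.587
fm = (5.587 − 1) / (6.1 − 1) = 0.90

0.90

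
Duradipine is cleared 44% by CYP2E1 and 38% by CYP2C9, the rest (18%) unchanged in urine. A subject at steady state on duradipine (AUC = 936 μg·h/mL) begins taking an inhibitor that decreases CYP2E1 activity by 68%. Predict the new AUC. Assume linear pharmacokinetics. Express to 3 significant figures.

The CYP2E1 pathway (44% of clearance) falls to 0.32× activity: 0.44 × 0.32 = 0.1408.
CYP2C9 (38%) and the residual 18% are unaffected.
New clearance relative to baseline: 0.1408 + 0.38 + 0.18 = 0.7008.
AUC ∝ 1/CL, so new value = 936 / 0.7008 = 1.34 × 10³ μg·h/mL.

1.34 × 10³ μg·h/mL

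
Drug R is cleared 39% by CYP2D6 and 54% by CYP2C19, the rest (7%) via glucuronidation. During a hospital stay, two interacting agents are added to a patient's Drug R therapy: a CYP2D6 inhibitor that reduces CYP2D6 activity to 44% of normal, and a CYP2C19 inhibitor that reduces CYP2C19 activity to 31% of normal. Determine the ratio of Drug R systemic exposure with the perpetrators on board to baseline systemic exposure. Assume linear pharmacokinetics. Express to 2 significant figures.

2.4

The CYP2D6 pathway (39% of clearance) falls to 0.44× activity: 0.39 × 0.44 = 0.1716.
The CYP2C19 pathway (54% of clearance) falls to 0.31× activity: 0.54 × 0.31 = 0.1674.
The remaining 7% of clearance is unaffected.
New clearance relative to baseline: 0.1716 + 0.1674 + 0.07 = 0.409.
Because systemic exposure varies inversely with clearance, the combined effect is 1 / 0.409 = 2.4.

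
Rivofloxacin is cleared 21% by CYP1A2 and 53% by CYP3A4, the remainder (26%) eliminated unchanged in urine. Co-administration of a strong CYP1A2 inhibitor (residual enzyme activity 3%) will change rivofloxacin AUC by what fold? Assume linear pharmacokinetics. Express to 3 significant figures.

1.26

The CYP1A2 pathway (21% of clearance) falls to 0.03× activity: 0.21 × 0.03 = 0.0063.
CYP3A4 (53%) and the residual 26% are unaffected.
New clearance relative to baseline: 0.0063 + 0.53 + 0.26 = 0.7963.
AUC is inversely proportional to clearance, so the fold-change is 1 / 0.7963 = 1.26.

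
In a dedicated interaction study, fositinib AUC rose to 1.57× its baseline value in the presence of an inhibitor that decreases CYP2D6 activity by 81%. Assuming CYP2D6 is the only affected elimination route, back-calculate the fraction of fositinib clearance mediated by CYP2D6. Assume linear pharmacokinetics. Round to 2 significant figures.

CL'/CL = 1 / 1.57 = 0.6369
0.19·fm + (1 − fm) = 0.6369
fm = (0.6369 − 1) / (0.19 − 1) = 0.45

0.45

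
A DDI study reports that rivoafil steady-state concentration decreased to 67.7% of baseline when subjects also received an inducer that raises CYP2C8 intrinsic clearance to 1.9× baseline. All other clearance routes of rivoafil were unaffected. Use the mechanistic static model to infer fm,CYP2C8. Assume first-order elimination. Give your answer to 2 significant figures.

0.53

Let fm be the CYP2C8 fraction. New clearance relative to baseline = fm × 1.9 + (1 − fm).
Steady-state concentration ratio = 1 / (new CL fraction), so new CL fraction = 1 / 0.677 = 1.477.
fm × 1.9 + 1 − fm = 1.477  ⇒  fm × (1.9 − 1) = 0.4771  ⇒  fm = 0.53.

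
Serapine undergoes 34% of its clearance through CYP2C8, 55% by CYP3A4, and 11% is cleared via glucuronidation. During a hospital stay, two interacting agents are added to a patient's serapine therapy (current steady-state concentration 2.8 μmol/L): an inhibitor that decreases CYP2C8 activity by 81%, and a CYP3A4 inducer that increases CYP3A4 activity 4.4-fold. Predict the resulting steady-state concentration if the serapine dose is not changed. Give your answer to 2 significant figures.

1.1 μmol/L

CYP2C8: 0.34 × 0.19 = 0.0646
CYP3A4: 0.55 × 4.4 = 2.42
Other: 0.11 (unchanged)
New clearance relative to baseline: 0.0646 + 2.42 + 0.11 = 2.5946.
New steady-state concentration = 2.8 / 2.5946 = 1.1 μmol/L (concentration scales inversely with clearance).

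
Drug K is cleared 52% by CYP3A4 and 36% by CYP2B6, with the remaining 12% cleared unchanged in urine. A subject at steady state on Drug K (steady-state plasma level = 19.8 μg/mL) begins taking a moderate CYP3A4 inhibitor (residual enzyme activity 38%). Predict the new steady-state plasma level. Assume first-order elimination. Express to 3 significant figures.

The CYP3A4 pathway (52% of clearance) is reduced to 0.38× activity: 0.52 × 0.38 = 0.1976.
CYP2B6 (36%) and the residual 12% are unaffected.
Relative clearance = 0.1976 + 0.36 + 0.12 = 0.6776.
Steady-state plasma level ∝ 1/CL, so new value = 19.8 / 0.6776 = 29.2 μg/mL.

29.2 μg/mL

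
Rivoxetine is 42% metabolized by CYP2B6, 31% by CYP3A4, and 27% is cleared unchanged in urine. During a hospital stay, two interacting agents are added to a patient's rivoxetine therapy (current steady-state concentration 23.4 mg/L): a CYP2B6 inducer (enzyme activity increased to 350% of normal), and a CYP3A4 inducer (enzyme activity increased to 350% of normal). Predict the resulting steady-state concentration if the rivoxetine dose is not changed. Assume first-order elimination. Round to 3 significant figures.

The CYP2B6 pathway (42% of clearance) is boosted to 3.5× activity: 0.42 × 3.5 = 1.47.
The CYP3A4 pathway (31% of clearance) rises to 3.5× activity: 0.31 × 3.5 = 1.085.
The remaining 27% of clearance is unaffected.
New clearance relative to baseline: 1.47 + 1.085 + 0.27 = 2.825.
Dividing the baseline by the relative clearance: 23.4 / 2.825 = 8.28 mg/L.

8.28 mg/L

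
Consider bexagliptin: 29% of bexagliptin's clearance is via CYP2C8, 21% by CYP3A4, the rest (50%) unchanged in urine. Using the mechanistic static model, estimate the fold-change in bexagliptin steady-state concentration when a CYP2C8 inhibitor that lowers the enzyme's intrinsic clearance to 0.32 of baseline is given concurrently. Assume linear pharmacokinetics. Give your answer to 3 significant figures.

1.25

CYP2C8: 0.29 × 0.32 = 0.0928
CYP3A4: 0.21 (unchanged)
Other: 0.5 (unchanged)
New clearance relative to baseline: 0.0928 + 0.21 + 0.5 = 0.8028.
Steady-state concentration is inversely proportional to clearance, so the fold-change is 1 / 0.8028 = 1.25.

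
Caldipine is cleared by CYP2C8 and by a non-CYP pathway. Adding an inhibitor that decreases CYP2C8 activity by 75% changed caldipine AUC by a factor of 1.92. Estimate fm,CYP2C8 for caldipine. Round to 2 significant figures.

0.64

Let x = fm,CYP2C8. Because AUC ∝ 1/CL, relative clearance fell to 1/1.92 = 0.5208.
Only the CYP2C8 route changed, so 0.5208 = x·0.25 + (1 − x), giving x = 0.64.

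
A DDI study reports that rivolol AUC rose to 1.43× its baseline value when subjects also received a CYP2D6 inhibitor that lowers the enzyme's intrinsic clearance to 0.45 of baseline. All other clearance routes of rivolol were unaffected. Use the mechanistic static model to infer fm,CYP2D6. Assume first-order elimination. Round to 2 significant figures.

Let x = fm,CYP2D6. Because AUC ∝ 1/CL, relative clearance fell to 1/1.43 = 0.6993.
Only the CYP2D6 route changed, so 0.6993 = x·0.45 + (1 − x), giving x = 0.55.

0.55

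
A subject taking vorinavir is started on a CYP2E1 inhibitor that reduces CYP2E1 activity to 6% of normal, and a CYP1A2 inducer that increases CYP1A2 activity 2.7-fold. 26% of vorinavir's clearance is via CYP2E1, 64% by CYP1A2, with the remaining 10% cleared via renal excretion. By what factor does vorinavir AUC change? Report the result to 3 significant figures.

CYP2E1: 0.26 × 0.06 = 0.0156
CYP1A2: 0.64 × 2.7 = 1.728
Other: 0.1 (unchanged)
CL_new/CL_old = 0.0156 + 1.728 + 0.1 = 1.8436.
AUC ∝ 1/CL: fold-change = 1 / 1.8436 = 0.542.

0.542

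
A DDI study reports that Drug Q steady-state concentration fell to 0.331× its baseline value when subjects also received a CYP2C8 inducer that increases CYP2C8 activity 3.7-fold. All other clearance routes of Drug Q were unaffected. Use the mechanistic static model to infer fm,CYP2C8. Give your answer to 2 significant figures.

Call the CYP2C8 fraction fm. After the interaction, CL_new/CL_old = fm × 3.7 + (1 − fm).
Steady-state concentration ratio = 1 / (new CL fraction), so new CL fraction = 1 / 0.331 = 3.021.
fm × 3.7 + 1 − fm = 3.021  ⇒  fm × (3.7 − 1) = 2.021  ⇒  fm = 0.75.

0.75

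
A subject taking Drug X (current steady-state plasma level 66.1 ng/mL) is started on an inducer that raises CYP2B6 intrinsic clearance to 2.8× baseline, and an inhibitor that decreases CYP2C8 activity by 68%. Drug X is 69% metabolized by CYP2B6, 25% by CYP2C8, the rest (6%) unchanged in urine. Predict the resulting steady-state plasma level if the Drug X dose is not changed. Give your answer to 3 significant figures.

31.9 ng/mL

The CYP2B6 pathway (69% of clearance) is boosted to 2.8× activity: 0.69 × 2.8 = 1.932.
The CYP2C8 pathway (25% of clearance) falls to 0.32× activity: 0.25 × 0.32 = 0.08.
The remaining 6% of clearance is unaffected.
New clearance relative to baseline: 1.932 + 0.08 + 0.06 = 2.072.
Steady-state plasma level ∝ 1/CL: new value = 66.1 / 2.072 = 31.9 ng/mL.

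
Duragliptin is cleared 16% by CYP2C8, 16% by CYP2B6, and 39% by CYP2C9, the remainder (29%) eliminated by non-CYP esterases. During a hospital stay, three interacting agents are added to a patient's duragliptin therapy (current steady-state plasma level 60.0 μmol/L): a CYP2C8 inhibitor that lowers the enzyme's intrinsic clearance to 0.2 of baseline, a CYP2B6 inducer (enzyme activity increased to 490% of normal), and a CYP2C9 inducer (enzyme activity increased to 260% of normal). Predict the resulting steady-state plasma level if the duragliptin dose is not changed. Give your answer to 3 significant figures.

The CYP2C8 pathway (16% of clearance) falls to 0.2× activity: 0.16 × 0.2 = 0.032.
The CYP2B6 pathway (16% of clearance) increases to 4.9× activity: 0.16 × 4.9 = 0.784.
The CYP2C9 pathway (39% of clearance) increases to 2.6× activity: 0.39 × 2.6 = 1.014.
The remaining 29% of clearance is unaffected.
Relative clearance = 0.032 + 0.784 + 1.014 + 0.29 = 2.12.
New steady-state plasma level = 60.0 / 2.12 = 28.3 μmol/L (concentration scales inversely with clearance).

28.3 μmol/L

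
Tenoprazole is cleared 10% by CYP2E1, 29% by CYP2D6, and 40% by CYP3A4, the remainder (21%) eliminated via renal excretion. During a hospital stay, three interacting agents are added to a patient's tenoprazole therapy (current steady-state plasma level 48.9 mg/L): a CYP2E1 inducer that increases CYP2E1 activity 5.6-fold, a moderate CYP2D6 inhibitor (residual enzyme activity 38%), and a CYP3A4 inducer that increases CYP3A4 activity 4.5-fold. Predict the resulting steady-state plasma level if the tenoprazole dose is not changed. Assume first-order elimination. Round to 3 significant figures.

18.2 mg/L

The CYP2E1 pathway (10% of clearance) is boosted to 5.6× activity: 0.1 × 5.6 = 0.56.
The CYP2D6 pathway (29% of clearance) drops to 0.38× activity: 0.29 × 0.38 = 0.1102.
The CYP3A4 pathway (40% of clearance) increases to 4.5× activity: 0.4 × 4.5 = 1.8.
The remaining 21% of clearance is unaffected.
New clearance relative to baseline: 0.56 + 0.1102 + 1.8 + 0.21 = 2.6802.
New steady-state plasma level = 48.9 / 2.6802 = 18.2 mg/L (concentration scales inversely with clearance).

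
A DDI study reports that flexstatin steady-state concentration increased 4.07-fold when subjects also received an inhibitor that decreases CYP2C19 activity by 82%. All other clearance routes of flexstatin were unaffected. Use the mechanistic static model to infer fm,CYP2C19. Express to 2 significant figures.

Write x for the fraction cleared via CYP2C19. The observed steady-state concentration change means clearance fell to 1/4.07 = 0.2457 of baseline.
Only the CYP2C19 route changed, so 0.2457 = x·0.18 + (1 − x), giving x = 0.92.

0.92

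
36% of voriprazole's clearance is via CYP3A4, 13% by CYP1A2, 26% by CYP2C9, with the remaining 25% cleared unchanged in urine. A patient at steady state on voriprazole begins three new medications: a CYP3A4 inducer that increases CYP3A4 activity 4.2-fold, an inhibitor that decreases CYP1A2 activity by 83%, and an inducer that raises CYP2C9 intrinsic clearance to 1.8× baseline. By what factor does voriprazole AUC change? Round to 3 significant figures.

CYP3A4: 0.36 × 4.2 = 1.512
CYP1A2: 0.13 × 0.17 = 0.0221
CYP2C9: 0.26 × 1.8 = 0.468
Other: 0.25 (unchanged)
Relative clearance = 1.512 + 0.0221 + 0.468 + 0.25 = 2.2521.
Net AUC ratio = 1 / 2.2521 = 0.444.

0.444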